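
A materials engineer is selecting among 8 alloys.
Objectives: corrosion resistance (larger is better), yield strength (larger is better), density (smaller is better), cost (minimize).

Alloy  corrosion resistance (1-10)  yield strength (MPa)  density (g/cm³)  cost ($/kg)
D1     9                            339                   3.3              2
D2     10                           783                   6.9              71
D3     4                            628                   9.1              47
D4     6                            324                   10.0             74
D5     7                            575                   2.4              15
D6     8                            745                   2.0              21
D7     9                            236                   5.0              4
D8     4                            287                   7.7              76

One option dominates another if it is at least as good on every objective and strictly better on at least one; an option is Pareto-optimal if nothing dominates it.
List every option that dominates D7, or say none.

D1

D1: corrosion resistance 9≥9, yield strength 339≥236, density 3.3≤5.0, cost 2≤4 — dominates D7.
Others (D2, D3, D4, D5, D6, D8) are each worse than D7 on at least one objective.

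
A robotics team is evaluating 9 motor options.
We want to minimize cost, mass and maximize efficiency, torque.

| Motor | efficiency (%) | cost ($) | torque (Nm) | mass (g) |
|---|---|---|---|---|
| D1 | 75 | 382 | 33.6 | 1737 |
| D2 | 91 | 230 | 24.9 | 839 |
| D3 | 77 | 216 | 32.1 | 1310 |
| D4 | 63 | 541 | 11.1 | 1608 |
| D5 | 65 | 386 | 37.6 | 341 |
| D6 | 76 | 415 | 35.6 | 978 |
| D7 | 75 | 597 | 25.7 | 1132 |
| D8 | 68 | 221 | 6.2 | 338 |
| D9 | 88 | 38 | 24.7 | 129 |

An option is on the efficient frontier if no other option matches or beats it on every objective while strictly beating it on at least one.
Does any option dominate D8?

D9 vs D8: efficiency 88≥68, cost 38≤221, torque 24.7≥6.2, mass 129≤338 — D9 is at least as good on every objective and strictly better on at least one, so D9 dominates D8.

Yes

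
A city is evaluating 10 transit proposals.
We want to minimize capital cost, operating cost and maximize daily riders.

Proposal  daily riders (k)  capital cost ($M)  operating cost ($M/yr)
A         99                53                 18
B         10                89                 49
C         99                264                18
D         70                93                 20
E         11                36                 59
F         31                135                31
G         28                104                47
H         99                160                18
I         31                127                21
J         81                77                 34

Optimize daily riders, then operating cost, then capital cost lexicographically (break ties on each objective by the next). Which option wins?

A

First maximize daily riders: best is 99, kept {A, C, H}.
Then minimize operating cost: best is 18, kept {A, C, H}.
Then minimize capital cost: best is 53, kept {A}.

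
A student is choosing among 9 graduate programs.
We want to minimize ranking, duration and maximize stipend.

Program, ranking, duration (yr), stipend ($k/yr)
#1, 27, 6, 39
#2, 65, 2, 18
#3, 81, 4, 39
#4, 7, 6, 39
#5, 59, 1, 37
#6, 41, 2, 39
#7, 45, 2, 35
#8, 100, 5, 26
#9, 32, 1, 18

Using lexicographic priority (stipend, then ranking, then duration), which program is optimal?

#4

First maximize stipend: best is 39, kept {#1, #3, #4, #6}.
Then minimize ranking: best is 7, kept {#4}.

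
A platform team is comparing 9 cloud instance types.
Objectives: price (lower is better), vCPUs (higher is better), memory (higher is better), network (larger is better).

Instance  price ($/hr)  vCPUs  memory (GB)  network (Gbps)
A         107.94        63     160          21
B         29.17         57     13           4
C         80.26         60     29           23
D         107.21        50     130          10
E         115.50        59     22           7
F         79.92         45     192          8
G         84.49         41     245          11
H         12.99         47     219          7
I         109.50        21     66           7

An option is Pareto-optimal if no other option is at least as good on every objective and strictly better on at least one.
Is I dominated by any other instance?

A vs I: price 107.94≤109.50, vCPUs 63≥21, memory 160≥66, network 21≥7 — A is at least as good on every objective and strictly better on at least one, so A dominates I.

Yes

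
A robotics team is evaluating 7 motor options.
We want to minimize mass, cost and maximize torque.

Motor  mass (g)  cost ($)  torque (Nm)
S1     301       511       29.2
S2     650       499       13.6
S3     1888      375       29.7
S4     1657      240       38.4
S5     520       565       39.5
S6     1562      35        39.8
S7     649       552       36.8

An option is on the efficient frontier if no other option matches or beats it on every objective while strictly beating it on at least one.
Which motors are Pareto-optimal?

S1, S2, S5, S6, S7

S1: not dominated (best mass).
S2: not dominated.
S3: dominated by S4 (mass 1657≤1888, cost 240≤375, torque 38.4≥29.7).
S4: dominated by S6 (mass 1562≤1657, cost 35≤240, torque 39.8≥38.4).
S5: not dominated.
S6: not dominated (best cost).
S7: not dominated.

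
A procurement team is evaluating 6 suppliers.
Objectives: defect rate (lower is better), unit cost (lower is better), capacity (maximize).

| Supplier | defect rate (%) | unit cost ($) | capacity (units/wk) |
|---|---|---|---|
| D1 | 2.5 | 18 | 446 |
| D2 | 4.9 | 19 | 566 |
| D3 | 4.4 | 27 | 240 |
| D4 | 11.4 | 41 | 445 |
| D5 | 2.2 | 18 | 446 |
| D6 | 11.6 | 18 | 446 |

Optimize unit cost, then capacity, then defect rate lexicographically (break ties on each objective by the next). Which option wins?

D5

First minimize unit cost: best is 18, kept {D1, D5, D6}.
Then maximize capacity: best is 446, kept {D1, D5, D6}.
Then minimize defect rate: best is 2.2, kept {D5}.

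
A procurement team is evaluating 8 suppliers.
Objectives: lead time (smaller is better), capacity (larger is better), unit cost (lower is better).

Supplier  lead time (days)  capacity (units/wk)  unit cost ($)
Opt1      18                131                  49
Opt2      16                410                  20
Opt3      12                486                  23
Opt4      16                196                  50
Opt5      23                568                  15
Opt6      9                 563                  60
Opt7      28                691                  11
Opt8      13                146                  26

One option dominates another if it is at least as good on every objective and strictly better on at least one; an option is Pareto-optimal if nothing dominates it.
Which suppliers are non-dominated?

Opt1: dominated by Opt2 (lead time 16≤18, capacity 410≥131, unit cost 20≤49).
Opt2: not dominated.
Opt3: not dominated.
Opt4: dominated by Opt2 (lead time 16≤16, capacity 410≥196, unit cost 20≤50).
Opt5: not dominated.
Opt6: not dominated (best lead time).
Opt7: not dominated (best capacity).
Opt8: dominated by Opt3 (lead time 12≤13, capacity 486≥146, unit cost 23≤26).

Opt2, Opt3, Opt5, Opt6, Opt7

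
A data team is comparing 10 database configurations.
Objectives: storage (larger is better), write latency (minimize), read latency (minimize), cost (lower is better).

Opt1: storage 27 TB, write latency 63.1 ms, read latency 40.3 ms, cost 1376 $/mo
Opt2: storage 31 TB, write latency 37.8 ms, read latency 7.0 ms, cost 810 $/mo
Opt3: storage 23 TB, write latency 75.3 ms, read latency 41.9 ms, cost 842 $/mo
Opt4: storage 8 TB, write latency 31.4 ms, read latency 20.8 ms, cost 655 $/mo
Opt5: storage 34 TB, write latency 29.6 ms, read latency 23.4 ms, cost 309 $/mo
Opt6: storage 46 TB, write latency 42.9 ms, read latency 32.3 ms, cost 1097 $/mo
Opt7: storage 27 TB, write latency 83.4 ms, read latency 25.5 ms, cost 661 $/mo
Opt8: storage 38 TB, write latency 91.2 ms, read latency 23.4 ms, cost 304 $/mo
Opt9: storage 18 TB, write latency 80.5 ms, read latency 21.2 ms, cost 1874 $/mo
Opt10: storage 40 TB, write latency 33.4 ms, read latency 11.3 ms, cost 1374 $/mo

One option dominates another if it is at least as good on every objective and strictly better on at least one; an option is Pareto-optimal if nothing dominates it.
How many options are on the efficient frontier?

6

Opt1: dominated by Opt2 (storage 31≥27, write latency 37.8≤63.1, read latency 7.0≤40.3, cost 810≤1376).
Opt2: not dominated (best read latency).
Opt3: dominated by Opt2 (storage 31≥23, write latency 37.8≤75.3, read latency 7.0≤41.9, cost 810≤842).
Opt4: not dominated.
Opt5: not dominated (best write latency).
Opt6: not dominated (best storage).
Opt7: dominated by Opt5 (storage 34≥27, write latency 29.6≤83.4, read latency 23.4≤25.5, cost 309≤661).
Opt8: not dominated (best cost).
Opt9: dominated by Opt2 (storage 31≥18, write latency 37.8≤80.5, read latency 7.0≤21.2, cost 810≤1874).
Opt10: not dominated.
Pareto-optimal: Opt2, Opt4, Opt5, Opt6, Opt8, Opt10 → 6.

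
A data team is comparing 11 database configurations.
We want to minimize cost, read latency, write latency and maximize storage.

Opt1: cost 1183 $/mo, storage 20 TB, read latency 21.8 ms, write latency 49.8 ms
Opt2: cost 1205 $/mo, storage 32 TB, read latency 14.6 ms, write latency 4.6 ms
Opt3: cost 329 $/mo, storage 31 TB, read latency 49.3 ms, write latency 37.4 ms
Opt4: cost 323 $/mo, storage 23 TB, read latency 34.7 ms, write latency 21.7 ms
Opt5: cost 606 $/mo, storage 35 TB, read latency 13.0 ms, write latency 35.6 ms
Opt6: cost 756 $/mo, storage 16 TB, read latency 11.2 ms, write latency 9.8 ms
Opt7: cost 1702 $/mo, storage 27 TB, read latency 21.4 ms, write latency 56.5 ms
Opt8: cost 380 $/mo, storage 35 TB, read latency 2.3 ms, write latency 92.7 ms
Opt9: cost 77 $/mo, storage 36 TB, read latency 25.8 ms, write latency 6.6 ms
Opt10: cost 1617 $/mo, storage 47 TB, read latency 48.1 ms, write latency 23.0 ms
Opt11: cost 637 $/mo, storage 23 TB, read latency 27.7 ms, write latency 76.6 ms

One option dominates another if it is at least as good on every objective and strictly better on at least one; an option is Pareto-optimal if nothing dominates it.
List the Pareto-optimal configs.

Opt2, Opt5, Opt6, Opt8, Opt9, Opt10

Opt1: dominated by Opt5 (cost 606≤1183, storage 35≥20, read latency 13.0≤21.8, write latency 35.6≤49.8).
Opt2: not dominated (best write latency).
Opt3: dominated by Opt9 (cost 77≤329, storage 36≥31, read latency 25.8≤49.3, write latency 6.6≤37.4).
Opt4: dominated by Opt9 (cost 77≤323, storage 36≥23, read latency 25.8≤34.7, write latency 6.6≤21.7).
Opt5: not dominated.
Opt6: not dominated.
Opt7: dominated by Opt2 (cost 1205≤1702, storage 32≥27, read latency 14.6≤21.4, write latency 4.6≤56.5).
Opt8: not dominated (best read latency).
Opt9: not dominated (best cost).
Opt10: not dominated (best storage).
Opt11: dominated by Opt5 (cost 606≤637, storage 35≥23, read latency 13.0≤27.7, write latency 35.6≤76.6).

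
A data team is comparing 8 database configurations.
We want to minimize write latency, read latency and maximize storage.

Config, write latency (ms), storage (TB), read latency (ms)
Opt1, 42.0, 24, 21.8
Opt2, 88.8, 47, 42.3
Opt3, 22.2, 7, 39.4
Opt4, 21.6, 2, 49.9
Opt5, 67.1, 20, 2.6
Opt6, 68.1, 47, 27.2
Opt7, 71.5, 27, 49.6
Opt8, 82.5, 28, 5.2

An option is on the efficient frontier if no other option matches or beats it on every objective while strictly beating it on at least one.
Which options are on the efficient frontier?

Opt1, Opt3, Opt4, Opt5, Opt6, Opt8

Opt1: not dominated.
Opt2: dominated by Opt6 (write latency 68.1≤88.8, storage 47≥47, read latency 27.2≤42.3).
Opt3: not dominated.
Opt4: not dominated (best write latency).
Opt5: not dominated (best read latency).
Opt6: not dominated.
Opt7: dominated by Opt6 (write latency 68.1≤71.5, storage 47≥27, read latency 27.2≤49.6).
Opt8: not dominated.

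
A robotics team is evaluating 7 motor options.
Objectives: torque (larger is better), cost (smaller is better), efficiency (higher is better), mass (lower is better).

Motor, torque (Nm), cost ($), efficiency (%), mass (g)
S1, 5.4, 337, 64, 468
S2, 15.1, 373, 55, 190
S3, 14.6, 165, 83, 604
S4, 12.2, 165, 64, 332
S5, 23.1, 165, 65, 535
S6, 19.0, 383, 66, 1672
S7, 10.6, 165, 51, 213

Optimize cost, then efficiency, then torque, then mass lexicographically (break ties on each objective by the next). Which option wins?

S3

First minimize cost: best is 165, kept {S3, S4, S5, S7}.
Then maximize efficiency: best is 83, kept {S3}.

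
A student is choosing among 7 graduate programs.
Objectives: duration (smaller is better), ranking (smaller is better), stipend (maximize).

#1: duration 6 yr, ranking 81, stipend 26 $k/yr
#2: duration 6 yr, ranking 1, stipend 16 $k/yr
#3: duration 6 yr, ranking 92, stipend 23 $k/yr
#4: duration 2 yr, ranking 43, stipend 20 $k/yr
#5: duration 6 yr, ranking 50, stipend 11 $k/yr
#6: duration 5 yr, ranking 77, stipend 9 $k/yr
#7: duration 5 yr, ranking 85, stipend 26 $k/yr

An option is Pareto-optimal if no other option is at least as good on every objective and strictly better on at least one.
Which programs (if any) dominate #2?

#1: worse on ranking (81 vs 1).
#3: worse on ranking (92 vs 1).
#4: worse on ranking (43 vs 1).
#5: worse on ranking (50 vs 1).
#6: worse on ranking (77 vs 1).
#7: worse on ranking (85 vs 1).
No option dominates #2.

none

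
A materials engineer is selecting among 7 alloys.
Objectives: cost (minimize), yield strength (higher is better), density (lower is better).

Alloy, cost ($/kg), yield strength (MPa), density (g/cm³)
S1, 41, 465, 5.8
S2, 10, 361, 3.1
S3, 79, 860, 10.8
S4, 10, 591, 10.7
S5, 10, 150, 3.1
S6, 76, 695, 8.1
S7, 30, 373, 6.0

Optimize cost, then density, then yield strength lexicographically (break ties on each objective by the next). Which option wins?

First minimize cost: best is 10, kept {S2, S4, S5}.
Then minimize density: best is 3.1, kept {S2, S5}.
Then maximize yield strength: best is 361, kept {S2}.

S2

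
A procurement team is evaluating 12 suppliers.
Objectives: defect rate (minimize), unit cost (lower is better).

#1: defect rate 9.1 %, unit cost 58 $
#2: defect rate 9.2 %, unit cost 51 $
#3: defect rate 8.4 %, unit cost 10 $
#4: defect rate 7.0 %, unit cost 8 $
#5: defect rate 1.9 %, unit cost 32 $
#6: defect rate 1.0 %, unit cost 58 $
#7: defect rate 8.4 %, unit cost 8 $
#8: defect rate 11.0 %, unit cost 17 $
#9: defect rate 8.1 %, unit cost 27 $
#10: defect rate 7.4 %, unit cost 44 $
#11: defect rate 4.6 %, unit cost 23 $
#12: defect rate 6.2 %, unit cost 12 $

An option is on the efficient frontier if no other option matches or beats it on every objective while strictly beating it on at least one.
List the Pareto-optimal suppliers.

#1: dominated by #3 (defect rate 8.4≤9.1, unit cost 10≤58).
#2: dominated by #3 (defect rate 8.4≤9.2, unit cost 10≤51).
#3: dominated by #4 (defect rate 7.0≤8.4, unit cost 8≤10).
#4: not dominated.
#5: not dominated.
#6: not dominated (best defect rate).
#7: dominated by #4 (defect rate 7.0≤8.4, unit cost 8≤8).
#8: dominated by #3 (defect rate 8.4≤11.0, unit cost 10≤17).
#9: dominated by #4 (defect rate 7.0≤8.1, unit cost 8≤27).
#10: dominated by #4 (defect rate 7.0≤7.4, unit cost 8≤44).
#11: not dominated.
#12: not dominated.

#4, #5, #6, #11, #12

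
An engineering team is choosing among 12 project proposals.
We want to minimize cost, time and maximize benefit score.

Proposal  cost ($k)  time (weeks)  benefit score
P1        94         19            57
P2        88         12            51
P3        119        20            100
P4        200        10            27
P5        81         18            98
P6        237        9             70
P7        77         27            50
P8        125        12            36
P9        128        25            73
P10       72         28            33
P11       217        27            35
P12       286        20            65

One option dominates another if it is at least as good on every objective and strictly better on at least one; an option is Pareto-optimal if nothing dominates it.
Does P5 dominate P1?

P5 vs P1: cost 81≤94, time 18≤19, benefit score 98≥57 — P5 is at least as good on every objective with at least one strict improvement.

Yes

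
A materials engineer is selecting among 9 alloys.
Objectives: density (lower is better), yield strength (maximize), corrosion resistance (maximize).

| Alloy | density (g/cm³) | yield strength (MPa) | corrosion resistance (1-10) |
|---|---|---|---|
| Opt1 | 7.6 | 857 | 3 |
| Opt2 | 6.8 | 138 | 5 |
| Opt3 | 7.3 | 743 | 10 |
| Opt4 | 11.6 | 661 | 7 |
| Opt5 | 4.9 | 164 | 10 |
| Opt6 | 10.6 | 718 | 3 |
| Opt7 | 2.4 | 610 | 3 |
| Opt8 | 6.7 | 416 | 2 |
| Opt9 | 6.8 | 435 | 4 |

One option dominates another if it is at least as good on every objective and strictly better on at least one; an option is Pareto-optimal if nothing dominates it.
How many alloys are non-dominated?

Opt1: not dominated (best yield strength).
Opt2: dominated by Opt5 (density 4.9≤6.8, yield strength 164≥138, corrosion resistance 10≥5).
Opt3: not dominated.
Opt4: dominated by Opt3 (density 7.3≤11.6, yield strength 743≥661, corrosion resistance 10≥7).
Opt5: not dominated.
Opt6: dominated by Opt1 (density 7.6≤10.6, yield strength 857≥718, corrosion resistance 3≥3).
Opt7: not dominated (best density).
Opt8: dominated by Opt7 (density 2.4≤6.7, yield strength 610≥416, corrosion resistance 3≥2).
Opt9: not dominated.
Pareto-optimal: Opt1, Opt3, Opt5, Opt7, Opt9 → 5.

5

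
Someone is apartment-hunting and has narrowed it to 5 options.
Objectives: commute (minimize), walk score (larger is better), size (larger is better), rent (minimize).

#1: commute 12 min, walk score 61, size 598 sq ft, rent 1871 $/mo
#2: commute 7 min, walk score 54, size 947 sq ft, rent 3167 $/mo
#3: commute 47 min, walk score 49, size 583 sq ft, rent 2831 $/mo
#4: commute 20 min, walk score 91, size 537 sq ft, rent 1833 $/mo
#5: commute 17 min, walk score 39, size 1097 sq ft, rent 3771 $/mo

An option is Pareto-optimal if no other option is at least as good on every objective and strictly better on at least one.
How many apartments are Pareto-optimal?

4

#1: not dominated.
#2: not dominated (best commute).
#3: dominated by #1 (commute 12≤47, walk score 61≥49, size 598≥583, rent 1871≤2831).
#4: not dominated (best walk score).
#5: not dominated (best size).
Pareto-optimal: #1, #2, #4, #5 → 4.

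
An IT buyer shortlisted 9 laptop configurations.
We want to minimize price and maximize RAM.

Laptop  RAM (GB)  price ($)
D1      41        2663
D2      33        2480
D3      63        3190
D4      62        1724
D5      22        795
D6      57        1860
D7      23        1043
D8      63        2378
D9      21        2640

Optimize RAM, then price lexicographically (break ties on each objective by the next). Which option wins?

First maximize RAM: best is 63, kept {D3, D8}.
Then minimize price: best is 2378, kept {D8}.

D8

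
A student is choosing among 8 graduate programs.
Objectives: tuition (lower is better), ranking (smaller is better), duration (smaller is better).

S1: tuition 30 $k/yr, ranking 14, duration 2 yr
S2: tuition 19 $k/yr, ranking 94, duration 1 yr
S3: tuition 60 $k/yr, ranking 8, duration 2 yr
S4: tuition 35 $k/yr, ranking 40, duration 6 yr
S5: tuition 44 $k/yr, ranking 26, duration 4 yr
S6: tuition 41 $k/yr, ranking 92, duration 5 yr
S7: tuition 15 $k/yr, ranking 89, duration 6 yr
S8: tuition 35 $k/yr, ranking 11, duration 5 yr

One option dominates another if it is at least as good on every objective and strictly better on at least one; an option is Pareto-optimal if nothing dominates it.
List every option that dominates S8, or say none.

none

S1: worse on ranking (14 vs 11).
S2: worse on ranking (94 vs 11).
S3: worse on tuition (60 vs 35).
S4: worse on ranking (40 vs 11).
S5: worse on tuition (44 vs 35).
S6: worse on tuition (41 vs 35).
S7: worse on ranking (89 vs 11).
No option dominates S8.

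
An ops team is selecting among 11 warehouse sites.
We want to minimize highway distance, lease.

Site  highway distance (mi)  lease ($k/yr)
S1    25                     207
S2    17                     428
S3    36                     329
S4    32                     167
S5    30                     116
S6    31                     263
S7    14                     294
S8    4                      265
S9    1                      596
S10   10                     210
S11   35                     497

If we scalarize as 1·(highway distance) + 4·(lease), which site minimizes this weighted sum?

S1: 1·25 + 4·207 = 853
S2: 1·17 + 4·428 = 1729
S3: 1·36 + 4·329 = 1352
S4: 1·32 + 4·167 = 700
S5: 1·30 + 4·116 = 494
S6: 1·31 + 4·263 = 1083
S7: 1·14 + 4·294 = 1190
S8: 1·4 + 4·265 = 1064
S9: 1·1 + 4·596 = 2385
S10: 1·10 + 4·210 = 850
S11: 1·35 + 4·497 = 2023
Lowest: S5 at 494.

S5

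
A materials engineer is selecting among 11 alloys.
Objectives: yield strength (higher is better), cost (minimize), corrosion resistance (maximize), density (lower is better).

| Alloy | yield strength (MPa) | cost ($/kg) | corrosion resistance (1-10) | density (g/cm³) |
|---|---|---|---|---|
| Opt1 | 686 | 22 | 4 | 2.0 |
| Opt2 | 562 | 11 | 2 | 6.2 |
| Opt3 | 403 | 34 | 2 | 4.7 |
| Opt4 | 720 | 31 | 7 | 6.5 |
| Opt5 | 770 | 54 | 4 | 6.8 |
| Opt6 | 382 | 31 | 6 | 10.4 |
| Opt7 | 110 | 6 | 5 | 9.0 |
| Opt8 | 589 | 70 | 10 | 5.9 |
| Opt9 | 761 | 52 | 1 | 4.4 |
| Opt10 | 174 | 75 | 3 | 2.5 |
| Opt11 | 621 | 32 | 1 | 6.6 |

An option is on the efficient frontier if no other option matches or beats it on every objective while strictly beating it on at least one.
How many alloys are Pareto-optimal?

7

Opt1: not dominated (best density).
Opt2: not dominated.
Opt3: dominated by Opt1 (yield strength 686≥403, cost 22≤34, corrosion resistance 4≥2, density 2.0≤4.7).
Opt4: not dominated.
Opt5: not dominated (best yield strength).
Opt6: dominated by Opt4 (yield strength 720≥382, cost 31≤31, corrosion resistance 7≥6, density 6.5≤10.4).
Opt7: not dominated (best cost).
Opt8: not dominated (best corrosion resistance).
Opt9: not dominated.
Opt10: dominated by Opt1 (yield strength 686≥174, cost 22≤75, corrosion resistance 4≥3, density 2.0≤2.5).
Opt11: dominated by Opt1 (yield strength 686≥621, cost 22≤32, corrosion resistance 4≥1, density 2.0≤6.6).
Pareto-optimal: Opt1, Opt2, Opt4, Opt5, Opt7, Opt8, Opt9 → 7.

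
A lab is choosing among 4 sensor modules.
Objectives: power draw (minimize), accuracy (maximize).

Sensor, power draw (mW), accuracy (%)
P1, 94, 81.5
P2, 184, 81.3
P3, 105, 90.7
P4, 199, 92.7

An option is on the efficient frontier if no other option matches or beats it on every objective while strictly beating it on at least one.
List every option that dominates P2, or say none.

P1: power draw 94≤184, accuracy 81.5≥81.3 — dominates P2.
P3: power draw 105≤184, accuracy 90.7≥81.3 — dominates P2.
Others (P4) are each worse than P2 on at least one objective.

P1, P3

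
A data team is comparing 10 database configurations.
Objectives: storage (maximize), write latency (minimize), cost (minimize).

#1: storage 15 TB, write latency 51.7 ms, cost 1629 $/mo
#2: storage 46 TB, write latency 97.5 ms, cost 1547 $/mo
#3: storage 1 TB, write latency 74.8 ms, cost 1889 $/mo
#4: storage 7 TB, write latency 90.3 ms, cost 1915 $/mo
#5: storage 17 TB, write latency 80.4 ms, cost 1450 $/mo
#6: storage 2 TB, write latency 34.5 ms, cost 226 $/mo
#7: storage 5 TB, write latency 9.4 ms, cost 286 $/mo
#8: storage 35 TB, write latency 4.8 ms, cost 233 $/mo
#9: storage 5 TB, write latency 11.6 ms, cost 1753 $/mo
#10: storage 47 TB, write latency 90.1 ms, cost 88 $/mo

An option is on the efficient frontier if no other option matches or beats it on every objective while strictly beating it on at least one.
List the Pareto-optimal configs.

#1: dominated by #8 (storage 35≥15, write latency 4.8≤51.7, cost 233≤1629).
#2: dominated by #10 (storage 47≥46, write latency 90.1≤97.5, cost 88≤1547).
#3: dominated by #1 (storage 15≥1, write latency 51.7≤74.8, cost 1629≤1889).
#4: dominated by #1 (storage 15≥7, write latency 51.7≤90.3, cost 1629≤1915).
#5: dominated by #8 (storage 35≥17, write latency 4.8≤80.4, cost 233≤1450).
#6: not dominated.
#7: dominated by #8 (storage 35≥5, write latency 4.8≤9.4, cost 233≤286).
#8: not dominated (best write latency).
#9: dominated by #7 (storage 5≥5, write latency 9.4≤11.6, cost 286≤1753).
#10: not dominated (best storage).

#6, #8, #10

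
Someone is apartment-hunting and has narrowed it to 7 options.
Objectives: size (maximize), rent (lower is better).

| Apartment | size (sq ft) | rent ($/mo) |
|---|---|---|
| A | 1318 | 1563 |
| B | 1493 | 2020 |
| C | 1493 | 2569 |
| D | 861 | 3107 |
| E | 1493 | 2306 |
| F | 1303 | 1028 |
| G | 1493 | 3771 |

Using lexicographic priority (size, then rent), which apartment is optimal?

First maximize size: best is 1493, kept {B, C, E, G}.
Then minimize rent: best is 2020, kept {B}.

B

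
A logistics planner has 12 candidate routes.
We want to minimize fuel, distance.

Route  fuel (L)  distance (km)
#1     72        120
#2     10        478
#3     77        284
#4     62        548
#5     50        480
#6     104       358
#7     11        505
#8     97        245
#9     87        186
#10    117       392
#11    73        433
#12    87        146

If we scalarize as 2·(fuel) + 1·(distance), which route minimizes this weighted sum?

#1

#1: 2·72 + 1·120 = 264
#2: 2·10 + 1·478 = 498
#3: 2·77 + 1·284 = 438
#4: 2·62 + 1·548 = 672
#5: 2·50 + 1·480 = 580
#6: 2·104 + 1·358 = 566
#7: 2·11 + 1·505 = 527
#8: 2·97 + 1·245 = 439
#9: 2·87 + 1·186 = 360
#10: 2·117 + 1·392 = 626
#11: 2·73 + 1·433 = 579
#12: 2·87 + 1·146 = 320
Lowest: #1 at 264.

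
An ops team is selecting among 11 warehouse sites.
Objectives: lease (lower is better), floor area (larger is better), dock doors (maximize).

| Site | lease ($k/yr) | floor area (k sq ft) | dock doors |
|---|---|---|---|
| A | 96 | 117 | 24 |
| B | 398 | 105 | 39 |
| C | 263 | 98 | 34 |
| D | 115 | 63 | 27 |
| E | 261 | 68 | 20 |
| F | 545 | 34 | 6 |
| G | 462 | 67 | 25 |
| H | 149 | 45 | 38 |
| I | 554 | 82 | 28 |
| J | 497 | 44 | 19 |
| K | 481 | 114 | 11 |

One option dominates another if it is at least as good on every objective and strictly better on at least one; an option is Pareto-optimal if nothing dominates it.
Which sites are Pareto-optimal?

A: not dominated (best lease).
B: not dominated (best dock doors).
C: not dominated.
D: not dominated.
E: dominated by A (lease 96≤261, floor area 117≥68, dock doors 24≥20).
F: dominated by A (lease 96≤545, floor area 117≥34, dock doors 24≥6).
G: dominated by B (lease 398≤462, floor area 105≥67, dock doors 39≥25).
H: not dominated.
I: dominated by B (lease 398≤554, floor area 105≥82, dock doors 39≥28).
J: dominated by A (lease 96≤497, floor area 117≥44, dock doors 24≥19).
K: dominated by A (lease 96≤481, floor area 117≥114, dock doors 24≥11).

A, B, C, D, H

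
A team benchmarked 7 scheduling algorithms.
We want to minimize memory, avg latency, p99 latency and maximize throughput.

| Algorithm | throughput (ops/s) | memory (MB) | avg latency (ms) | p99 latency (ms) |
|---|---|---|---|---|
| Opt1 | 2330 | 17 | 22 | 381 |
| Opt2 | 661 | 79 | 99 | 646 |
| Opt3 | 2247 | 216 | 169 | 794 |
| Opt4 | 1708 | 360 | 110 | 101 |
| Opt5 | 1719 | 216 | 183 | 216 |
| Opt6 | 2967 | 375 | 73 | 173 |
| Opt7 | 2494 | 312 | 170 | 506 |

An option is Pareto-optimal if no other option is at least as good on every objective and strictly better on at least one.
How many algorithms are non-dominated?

Opt1: not dominated (best memory).
Opt2: dominated by Opt1 (throughput 2330≥661, memory 17≤79, avg latency 22≤99, p99 latency 381≤646).
Opt3: dominated by Opt1 (throughput 2330≥2247, memory 17≤216, avg latency 22≤169, p99 latency 381≤794).
Opt4: not dominated (best p99 latency).
Opt5: not dominated.
Opt6: not dominated (best throughput).
Opt7: not dominated.
Pareto-optimal: Opt1, Opt4, Opt5, Opt6, Opt7 → 5.

5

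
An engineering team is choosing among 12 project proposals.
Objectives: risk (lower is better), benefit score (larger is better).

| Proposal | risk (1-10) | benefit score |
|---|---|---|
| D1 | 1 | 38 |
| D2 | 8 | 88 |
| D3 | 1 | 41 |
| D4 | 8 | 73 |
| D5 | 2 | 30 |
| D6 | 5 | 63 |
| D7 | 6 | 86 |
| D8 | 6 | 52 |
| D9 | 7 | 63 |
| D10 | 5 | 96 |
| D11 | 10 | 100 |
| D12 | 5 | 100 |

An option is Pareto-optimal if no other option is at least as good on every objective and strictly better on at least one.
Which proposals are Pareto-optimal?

D3, D12

D1: dominated by D3 (risk 1≤1, benefit score 41≥38).
D2: dominated by D10 (risk 5≤8, benefit score 96≥88).
D3: not dominated.
D4: dominated by D2 (risk 8≤8, benefit score 88≥73).
D5: dominated by D1 (risk 1≤2, benefit score 38≥30).
D6: dominated by D10 (risk 5≤5, benefit score 96≥63).
D7: dominated by D10 (risk 5≤6, benefit score 96≥86).
D8: dominated by D6 (risk 5≤6, benefit score 63≥52).
D9: dominated by D6 (risk 5≤7, benefit score 63≥63).
D10: dominated by D12 (risk 5≤5, benefit score 100≥96).
D11: dominated by D12 (risk 5≤10, benefit score 100≥100).
D12: not dominated.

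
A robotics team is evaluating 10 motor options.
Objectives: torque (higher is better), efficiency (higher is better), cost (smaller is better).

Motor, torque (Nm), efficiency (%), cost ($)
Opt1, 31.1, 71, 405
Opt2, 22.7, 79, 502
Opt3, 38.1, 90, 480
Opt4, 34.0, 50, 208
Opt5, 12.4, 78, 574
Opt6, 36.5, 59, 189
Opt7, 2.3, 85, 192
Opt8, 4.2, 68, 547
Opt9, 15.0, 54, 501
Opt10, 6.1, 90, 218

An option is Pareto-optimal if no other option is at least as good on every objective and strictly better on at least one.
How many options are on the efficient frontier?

Opt1: not dominated.
Opt2: dominated by Opt3 (torque 38.1≥22.7, efficiency 90≥79, cost 480≤502).
Opt3: not dominated (best torque).
Opt4: dominated by Opt6 (torque 36.5≥34.0, efficiency 59≥50, cost 189≤208).
Opt5: dominated by Opt2 (torque 22.7≥12.4, efficiency 79≥78, cost 502≤574).
Opt6: not dominated (best cost).
Opt7: not dominated.
Opt8: dominated by Opt1 (torque 31.1≥4.2, efficiency 71≥68, cost 405≤547).
Opt9: dominated by Opt1 (torque 31.1≥15.0, efficiency 71≥54, cost 405≤501).
Opt10: not dominated.
Pareto-optimal: Opt1, Opt3, Opt6, Opt7, Opt10 → 5.

5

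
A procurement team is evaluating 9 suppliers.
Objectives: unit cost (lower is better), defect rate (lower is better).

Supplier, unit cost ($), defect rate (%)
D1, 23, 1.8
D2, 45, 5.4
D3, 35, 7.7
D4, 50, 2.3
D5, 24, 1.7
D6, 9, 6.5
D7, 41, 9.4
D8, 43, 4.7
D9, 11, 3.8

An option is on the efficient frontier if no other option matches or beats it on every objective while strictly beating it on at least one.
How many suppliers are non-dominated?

D1: not dominated.
D2: dominated by D1 (unit cost 23≤45, defect rate 1.8≤5.4).
D3: dominated by D1 (unit cost 23≤35, defect rate 1.8≤7.7).
D4: dominated by D1 (unit cost 23≤50, defect rate 1.8≤2.3).
D5: not dominated (best defect rate).
D6: not dominated (best unit cost).
D7: dominated by D1 (unit cost 23≤41, defect rate 1.8≤9.4).
D8: dominated by D1 (unit cost 23≤43, defect rate 1.8≤4.7).
D9: not dominated.
Pareto-optimal: D1, D5, D6, D9 → 4.

4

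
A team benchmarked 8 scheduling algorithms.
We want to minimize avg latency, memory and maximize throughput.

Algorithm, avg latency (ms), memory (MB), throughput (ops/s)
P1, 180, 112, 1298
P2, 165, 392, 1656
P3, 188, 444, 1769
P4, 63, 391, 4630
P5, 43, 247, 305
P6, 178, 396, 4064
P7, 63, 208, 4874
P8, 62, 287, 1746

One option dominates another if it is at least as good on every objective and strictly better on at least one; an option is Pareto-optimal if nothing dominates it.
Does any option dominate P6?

Yes

P4 vs P6: avg latency 63≤178, memory 391≤396, throughput 4630≥4064 — P4 is at least as good on every objective and strictly better on at least one, so P4 dominates P6.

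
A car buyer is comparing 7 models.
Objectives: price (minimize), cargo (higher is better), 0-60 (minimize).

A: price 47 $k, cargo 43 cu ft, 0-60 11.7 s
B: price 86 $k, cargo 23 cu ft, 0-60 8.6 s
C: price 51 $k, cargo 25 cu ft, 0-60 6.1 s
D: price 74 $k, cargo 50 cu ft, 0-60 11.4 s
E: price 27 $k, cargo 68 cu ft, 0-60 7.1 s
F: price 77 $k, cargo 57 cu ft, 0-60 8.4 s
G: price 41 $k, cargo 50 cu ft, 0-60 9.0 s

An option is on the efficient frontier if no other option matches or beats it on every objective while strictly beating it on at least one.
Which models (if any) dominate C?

A: worse on 0-60 (11.7 vs 6.1).
B: worse on price (86 vs 51).
D: worse on price (74 vs 51).
E: worse on 0-60 (7.1 vs 6.1).
F: worse on price (77 vs 51).
G: worse on 0-60 (9.0 vs 6.1).
No option dominates C.

none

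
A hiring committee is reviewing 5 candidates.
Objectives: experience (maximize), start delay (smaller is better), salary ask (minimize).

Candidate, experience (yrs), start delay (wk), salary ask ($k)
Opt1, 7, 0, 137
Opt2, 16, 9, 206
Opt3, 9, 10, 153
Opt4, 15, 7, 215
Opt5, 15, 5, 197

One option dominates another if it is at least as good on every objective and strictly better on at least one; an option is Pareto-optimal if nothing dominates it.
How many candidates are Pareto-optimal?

4

Opt1: not dominated (best start delay).
Opt2: not dominated (best experience).
Opt3: not dominated.
Opt4: dominated by Opt5 (experience 15≥15, start delay 5≤7, salary ask 197≤215).
Opt5: not dominated.
Pareto-optimal: Opt1, Opt2, Opt3, Opt5 → 4.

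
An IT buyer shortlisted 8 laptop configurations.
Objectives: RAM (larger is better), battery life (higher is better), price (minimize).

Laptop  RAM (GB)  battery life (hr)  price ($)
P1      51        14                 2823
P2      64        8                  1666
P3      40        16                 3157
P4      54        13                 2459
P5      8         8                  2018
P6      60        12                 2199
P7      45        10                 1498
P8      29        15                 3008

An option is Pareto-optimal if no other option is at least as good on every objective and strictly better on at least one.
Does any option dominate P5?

P2 vs P5: RAM 64≥8, battery life 8≥8, price 1666≤2018 — P2 is at least as good on every objective and strictly better on at least one, so P2 dominates P5.

Yes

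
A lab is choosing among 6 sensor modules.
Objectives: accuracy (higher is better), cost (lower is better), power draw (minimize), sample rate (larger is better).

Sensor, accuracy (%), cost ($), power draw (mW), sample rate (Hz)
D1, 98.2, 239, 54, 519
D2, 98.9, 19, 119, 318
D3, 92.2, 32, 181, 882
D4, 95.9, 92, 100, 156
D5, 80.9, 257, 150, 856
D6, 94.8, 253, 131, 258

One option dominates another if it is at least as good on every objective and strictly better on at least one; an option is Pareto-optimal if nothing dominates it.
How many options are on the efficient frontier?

5

D1: not dominated (best power draw).
D2: not dominated (best accuracy).
D3: not dominated (best sample rate).
D4: not dominated.
D5: not dominated.
D6: dominated by D1 (accuracy 98.2≥94.8, cost 239≤253, power draw 54≤131, sample rate 519≥258).
Pareto-optimal: D1, D2, D3, D4, D5 → 5.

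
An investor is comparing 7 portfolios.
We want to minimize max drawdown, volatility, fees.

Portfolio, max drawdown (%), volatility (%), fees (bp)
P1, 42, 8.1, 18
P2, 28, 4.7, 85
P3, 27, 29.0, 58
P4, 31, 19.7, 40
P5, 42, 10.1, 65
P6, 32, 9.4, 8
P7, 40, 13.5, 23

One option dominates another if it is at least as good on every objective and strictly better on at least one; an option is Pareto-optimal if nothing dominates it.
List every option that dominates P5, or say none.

P1, P6

P1: max drawdown 42≤42, volatility 8.1≤10.1, fees 18≤65 — dominates P5.
P6: max drawdown 32≤42, volatility 9.4≤10.1, fees 8≤65 — dominates P5.
Others (P2, P3, P4, P7) are each worse than P5 on at least one objective.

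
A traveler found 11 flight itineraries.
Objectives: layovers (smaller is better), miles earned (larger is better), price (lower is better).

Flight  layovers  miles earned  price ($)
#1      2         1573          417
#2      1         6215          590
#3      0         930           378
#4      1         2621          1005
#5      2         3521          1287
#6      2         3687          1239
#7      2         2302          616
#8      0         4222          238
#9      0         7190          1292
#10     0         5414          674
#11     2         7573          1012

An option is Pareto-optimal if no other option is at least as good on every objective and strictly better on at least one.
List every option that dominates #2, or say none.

#1: worse on layovers (2 vs 1).
#3: worse on miles earned (930 vs 6215).
#4: worse on miles earned (2621 vs 6215).
#5: worse on layovers (2 vs 1).
#6: worse on layovers (2 vs 1).
#7: worse on layovers (2 vs 1).
#8: worse on miles earned (4222 vs 6215).
#9: worse on price (1292 vs 590).
#10: worse on miles earned (5414 vs 6215).
#11: worse on layovers (2 vs 1).
No option dominates #2.

none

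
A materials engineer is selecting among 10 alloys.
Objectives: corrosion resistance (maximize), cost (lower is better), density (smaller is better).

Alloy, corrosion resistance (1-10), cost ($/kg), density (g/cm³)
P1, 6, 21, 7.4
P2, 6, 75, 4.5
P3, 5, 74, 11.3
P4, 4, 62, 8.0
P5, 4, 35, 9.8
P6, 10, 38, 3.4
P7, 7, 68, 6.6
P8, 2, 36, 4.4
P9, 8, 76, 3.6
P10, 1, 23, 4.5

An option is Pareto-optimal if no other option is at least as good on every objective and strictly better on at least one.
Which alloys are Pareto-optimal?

P1, P6, P8, P10

P1: not dominated (best cost).
P2: dominated by P6 (corrosion resistance 10≥6, cost 38≤75, density 3.4≤4.5).
P3: dominated by P1 (corrosion resistance 6≥5, cost 21≤74, density 7.4≤11.3).
P4: dominated by P1 (corrosion resistance 6≥4, cost 21≤62, density 7.4≤8.0).
P5: dominated by P1 (corrosion resistance 6≥4, cost 21≤35, density 7.4≤9.8).
P6: not dominated (best corrosion resistance).
P7: dominated by P6 (corrosion resistance 10≥7, cost 38≤68, density 3.4≤6.6).
P8: not dominated.
P9: dominated by P6 (corrosion resistance 10≥8, cost 38≤76, density 3.4≤3.6).
P10: not dominated.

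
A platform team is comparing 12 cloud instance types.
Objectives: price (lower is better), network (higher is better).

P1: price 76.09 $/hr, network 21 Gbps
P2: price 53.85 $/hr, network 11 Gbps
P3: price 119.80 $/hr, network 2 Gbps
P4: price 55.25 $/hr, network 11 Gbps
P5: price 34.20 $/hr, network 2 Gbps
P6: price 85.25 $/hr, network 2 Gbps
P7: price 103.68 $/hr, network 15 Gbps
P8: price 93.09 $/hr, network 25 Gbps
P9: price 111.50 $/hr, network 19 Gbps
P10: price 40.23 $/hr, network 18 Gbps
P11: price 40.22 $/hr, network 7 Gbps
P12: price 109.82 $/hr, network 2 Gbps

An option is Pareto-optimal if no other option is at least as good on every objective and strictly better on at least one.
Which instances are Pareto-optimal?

P1: not dominated.
P2: dominated by P10 (price 40.23≤53.85, network 18≥11).
P3: dominated by P1 (price 76.09≤119.80, network 21≥2).
P4: dominated by P2 (price 53.85≤55.25, network 11≥11).
P5: not dominated (best price).
P6: dominated by P1 (price 76.09≤85.25, network 21≥2).
P7: dominated by P1 (price 76.09≤103.68, network 21≥15).
P8: not dominated (best network).
P9: dominated by P1 (price 76.09≤111.50, network 21≥19).
P10: not dominated.
P11: not dominated.
P12: dominated by P1 (price 76.09≤109.82, network 21≥2).

P1, P5, P8, P10, P11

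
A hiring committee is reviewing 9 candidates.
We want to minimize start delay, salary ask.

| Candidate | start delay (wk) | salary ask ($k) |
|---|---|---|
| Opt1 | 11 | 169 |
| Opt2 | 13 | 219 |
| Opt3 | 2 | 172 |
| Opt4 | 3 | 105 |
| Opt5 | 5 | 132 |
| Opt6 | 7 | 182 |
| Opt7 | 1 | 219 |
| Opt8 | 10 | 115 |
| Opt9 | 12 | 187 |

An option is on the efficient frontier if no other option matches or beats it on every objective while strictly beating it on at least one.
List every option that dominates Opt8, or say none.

Opt4: start delay 3≤10, salary ask 105≤115 — dominates Opt8.
Others (Opt1, Opt2, Opt3, Opt5, Opt6, Opt7, Opt9) are each worse than Opt8 on at least one objective.

Opt4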